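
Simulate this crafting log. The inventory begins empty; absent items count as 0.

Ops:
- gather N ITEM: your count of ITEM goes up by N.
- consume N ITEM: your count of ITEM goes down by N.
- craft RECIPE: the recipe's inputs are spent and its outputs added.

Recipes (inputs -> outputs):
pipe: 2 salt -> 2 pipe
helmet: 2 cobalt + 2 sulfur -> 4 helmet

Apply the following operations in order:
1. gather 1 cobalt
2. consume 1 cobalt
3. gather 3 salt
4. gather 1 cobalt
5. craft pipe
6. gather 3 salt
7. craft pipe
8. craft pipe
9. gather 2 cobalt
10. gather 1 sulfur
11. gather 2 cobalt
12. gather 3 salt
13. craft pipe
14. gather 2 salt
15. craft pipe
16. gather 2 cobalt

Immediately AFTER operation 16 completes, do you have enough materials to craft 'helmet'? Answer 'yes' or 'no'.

Answer: no

Derivation:
After 1 (gather 1 cobalt): cobalt=1
After 2 (consume 1 cobalt): (empty)
After 3 (gather 3 salt): salt=3
After 4 (gather 1 cobalt): cobalt=1 salt=3
After 5 (craft pipe): cobalt=1 pipe=2 salt=1
After 6 (gather 3 salt): cobalt=1 pipe=2 salt=4
After 7 (craft pipe): cobalt=1 pipe=4 salt=2
After 8 (craft pipe): cobalt=1 pipe=6
After 9 (gather 2 cobalt): cobalt=3 pipe=6
After 10 (gather 1 sulfur): cobalt=3 pipe=6 sulfur=1
After 11 (gather 2 cobalt): cobalt=5 pipe=6 sulfur=1
After 12 (gather 3 salt): cobalt=5 pipe=6 salt=3 sulfur=1
After 13 (craft pipe): cobalt=5 pipe=8 salt=1 sulfur=1
After 14 (gather 2 salt): cobalt=5 pipe=8 salt=3 sulfur=1
After 15 (craft pipe): cobalt=5 pipe=10 salt=1 sulfur=1
After 16 (gather 2 cobalt): cobalt=7 pipe=10 salt=1 sulfur=1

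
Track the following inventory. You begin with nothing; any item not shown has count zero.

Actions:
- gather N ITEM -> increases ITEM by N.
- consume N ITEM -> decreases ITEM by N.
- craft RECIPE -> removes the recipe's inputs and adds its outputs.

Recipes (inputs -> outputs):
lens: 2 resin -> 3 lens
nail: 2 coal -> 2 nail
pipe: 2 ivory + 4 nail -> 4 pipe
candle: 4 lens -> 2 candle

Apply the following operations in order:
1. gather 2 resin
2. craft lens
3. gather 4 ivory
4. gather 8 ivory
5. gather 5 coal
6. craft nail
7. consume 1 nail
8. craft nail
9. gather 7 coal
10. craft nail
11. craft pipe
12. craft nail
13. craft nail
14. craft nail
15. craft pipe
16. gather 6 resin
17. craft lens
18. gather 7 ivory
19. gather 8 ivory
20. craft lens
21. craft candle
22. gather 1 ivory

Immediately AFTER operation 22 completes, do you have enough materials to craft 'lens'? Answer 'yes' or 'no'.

Answer: yes

Derivation:
After 1 (gather 2 resin): resin=2
After 2 (craft lens): lens=3
After 3 (gather 4 ivory): ivory=4 lens=3
After 4 (gather 8 ivory): ivory=12 lens=3
After 5 (gather 5 coal): coal=5 ivory=12 lens=3
After 6 (craft nail): coal=3 ivory=12 lens=3 nail=2
After 7 (consume 1 nail): coal=3 ivory=12 lens=3 nail=1
After 8 (craft nail): coal=1 ivory=12 lens=3 nail=3
After 9 (gather 7 coal): coal=8 ivory=12 lens=3 nail=3
After 10 (craft nail): coal=6 ivory=12 lens=3 nail=5
After 11 (craft pipe): coal=6 ivory=10 lens=3 nail=1 pipe=4
After 12 (craft nail): coal=4 ivory=10 lens=3 nail=3 pipe=4
After 13 (craft nail): coal=2 ivory=10 lens=3 nail=5 pipe=4
After 14 (craft nail): ivory=10 lens=3 nail=7 pipe=4
After 15 (craft pipe): ivory=8 lens=3 nail=3 pipe=8
After 16 (gather 6 resin): ivory=8 lens=3 nail=3 pipe=8 resin=6
After 17 (craft lens): ivory=8 lens=6 nail=3 pipe=8 resin=4
After 18 (gather 7 ivory): ivory=15 lens=6 nail=3 pipe=8 resin=4
After 19 (gather 8 ivory): ivory=23 lens=6 nail=3 pipe=8 resin=4
After 20 (craft lens): ivory=23 lens=9 nail=3 pipe=8 resin=2
After 21 (craft candle): candle=2 ivory=23 lens=5 nail=3 pipe=8 resin=2
After 22 (gather 1 ivory): candle=2 ivory=24 lens=5 nail=3 pipe=8 resin=2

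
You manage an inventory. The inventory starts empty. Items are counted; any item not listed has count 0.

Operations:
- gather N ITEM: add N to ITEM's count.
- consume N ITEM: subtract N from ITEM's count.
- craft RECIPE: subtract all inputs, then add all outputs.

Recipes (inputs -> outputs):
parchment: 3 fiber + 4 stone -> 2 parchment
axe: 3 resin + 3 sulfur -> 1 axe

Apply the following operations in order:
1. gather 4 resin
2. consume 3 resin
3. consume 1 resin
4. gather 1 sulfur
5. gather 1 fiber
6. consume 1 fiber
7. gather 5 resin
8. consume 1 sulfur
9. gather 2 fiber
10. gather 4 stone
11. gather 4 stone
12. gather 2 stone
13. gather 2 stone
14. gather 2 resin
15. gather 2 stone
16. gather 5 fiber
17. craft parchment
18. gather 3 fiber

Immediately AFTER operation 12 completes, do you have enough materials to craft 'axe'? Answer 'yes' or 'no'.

After 1 (gather 4 resin): resin=4
After 2 (consume 3 resin): resin=1
After 3 (consume 1 resin): (empty)
After 4 (gather 1 sulfur): sulfur=1
After 5 (gather 1 fiber): fiber=1 sulfur=1
After 6 (consume 1 fiber): sulfur=1
After 7 (gather 5 resin): resin=5 sulfur=1
After 8 (consume 1 sulfur): resin=5
After 9 (gather 2 fiber): fiber=2 resin=5
After 10 (gather 4 stone): fiber=2 resin=5 stone=4
After 11 (gather 4 stone): fiber=2 resin=5 stone=8
After 12 (gather 2 stone): fiber=2 resin=5 stone=10

Answer: no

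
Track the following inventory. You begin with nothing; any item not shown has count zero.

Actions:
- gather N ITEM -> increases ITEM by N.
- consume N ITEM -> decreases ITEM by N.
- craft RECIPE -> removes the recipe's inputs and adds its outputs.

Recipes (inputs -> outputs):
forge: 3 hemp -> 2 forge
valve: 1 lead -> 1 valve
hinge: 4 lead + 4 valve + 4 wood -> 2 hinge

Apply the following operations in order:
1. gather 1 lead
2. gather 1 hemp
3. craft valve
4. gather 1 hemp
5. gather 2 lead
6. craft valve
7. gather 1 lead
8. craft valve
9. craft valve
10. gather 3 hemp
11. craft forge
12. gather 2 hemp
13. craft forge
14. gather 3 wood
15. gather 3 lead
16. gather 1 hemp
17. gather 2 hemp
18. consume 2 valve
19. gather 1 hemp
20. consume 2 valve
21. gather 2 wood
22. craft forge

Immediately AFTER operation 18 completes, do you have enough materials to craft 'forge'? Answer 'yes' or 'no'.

After 1 (gather 1 lead): lead=1
After 2 (gather 1 hemp): hemp=1 lead=1
After 3 (craft valve): hemp=1 valve=1
After 4 (gather 1 hemp): hemp=2 valve=1
After 5 (gather 2 lead): hemp=2 lead=2 valve=1
After 6 (craft valve): hemp=2 lead=1 valve=2
After 7 (gather 1 lead): hemp=2 lead=2 valve=2
After 8 (craft valve): hemp=2 lead=1 valve=3
After 9 (craft valve): hemp=2 valve=4
After 10 (gather 3 hemp): hemp=5 valve=4
After 11 (craft forge): forge=2 hemp=2 valve=4
After 12 (gather 2 hemp): forge=2 hemp=4 valve=4
After 13 (craft forge): forge=4 hemp=1 valve=4
After 14 (gather 3 wood): forge=4 hemp=1 valve=4 wood=3
After 15 (gather 3 lead): forge=4 hemp=1 lead=3 valve=4 wood=3
After 16 (gather 1 hemp): forge=4 hemp=2 lead=3 valve=4 wood=3
After 17 (gather 2 hemp): forge=4 hemp=4 lead=3 valve=4 wood=3
After 18 (consume 2 valve): forge=4 hemp=4 lead=3 valve=2 wood=3

Answer: yes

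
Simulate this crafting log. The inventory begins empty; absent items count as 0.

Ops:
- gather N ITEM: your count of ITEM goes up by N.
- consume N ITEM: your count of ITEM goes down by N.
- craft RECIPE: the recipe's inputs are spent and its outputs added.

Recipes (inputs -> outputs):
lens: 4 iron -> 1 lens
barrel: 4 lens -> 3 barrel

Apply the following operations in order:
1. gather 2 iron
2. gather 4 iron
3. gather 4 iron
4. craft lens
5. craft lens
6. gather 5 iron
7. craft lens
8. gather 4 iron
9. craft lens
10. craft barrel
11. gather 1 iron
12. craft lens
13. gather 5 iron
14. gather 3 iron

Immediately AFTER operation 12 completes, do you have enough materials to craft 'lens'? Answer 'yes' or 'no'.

After 1 (gather 2 iron): iron=2
After 2 (gather 4 iron): iron=6
After 3 (gather 4 iron): iron=10
After 4 (craft lens): iron=6 lens=1
After 5 (craft lens): iron=2 lens=2
After 6 (gather 5 iron): iron=7 lens=2
After 7 (craft lens): iron=3 lens=3
After 8 (gather 4 iron): iron=7 lens=3
After 9 (craft lens): iron=3 lens=4
After 10 (craft barrel): barrel=3 iron=3
After 11 (gather 1 iron): barrel=3 iron=4
After 12 (craft lens): barrel=3 lens=1

Answer: no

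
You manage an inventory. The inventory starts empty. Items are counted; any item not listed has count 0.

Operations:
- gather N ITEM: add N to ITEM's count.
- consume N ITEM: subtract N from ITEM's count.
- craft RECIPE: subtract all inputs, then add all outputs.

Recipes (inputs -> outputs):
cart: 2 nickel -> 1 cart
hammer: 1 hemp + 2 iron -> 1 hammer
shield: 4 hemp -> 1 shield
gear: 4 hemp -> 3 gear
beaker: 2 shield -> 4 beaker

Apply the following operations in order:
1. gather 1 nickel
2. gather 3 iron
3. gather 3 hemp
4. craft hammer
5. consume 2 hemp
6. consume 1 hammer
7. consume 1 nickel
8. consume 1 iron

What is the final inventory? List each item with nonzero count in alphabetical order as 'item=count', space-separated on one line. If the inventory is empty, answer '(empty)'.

Answer: (empty)

Derivation:
After 1 (gather 1 nickel): nickel=1
After 2 (gather 3 iron): iron=3 nickel=1
After 3 (gather 3 hemp): hemp=3 iron=3 nickel=1
After 4 (craft hammer): hammer=1 hemp=2 iron=1 nickel=1
After 5 (consume 2 hemp): hammer=1 iron=1 nickel=1
After 6 (consume 1 hammer): iron=1 nickel=1
After 7 (consume 1 nickel): iron=1
After 8 (consume 1 iron): (empty)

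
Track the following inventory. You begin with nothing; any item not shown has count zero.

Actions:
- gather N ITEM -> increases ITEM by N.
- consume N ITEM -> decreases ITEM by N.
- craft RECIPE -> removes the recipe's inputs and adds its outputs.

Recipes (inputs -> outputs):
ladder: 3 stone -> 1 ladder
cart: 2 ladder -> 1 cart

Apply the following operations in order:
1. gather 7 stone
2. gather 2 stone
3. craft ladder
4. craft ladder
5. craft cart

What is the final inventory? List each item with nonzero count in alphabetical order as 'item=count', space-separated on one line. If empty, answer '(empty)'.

After 1 (gather 7 stone): stone=7
After 2 (gather 2 stone): stone=9
After 3 (craft ladder): ladder=1 stone=6
After 4 (craft ladder): ladder=2 stone=3
After 5 (craft cart): cart=1 stone=3

Answer: cart=1 stone=3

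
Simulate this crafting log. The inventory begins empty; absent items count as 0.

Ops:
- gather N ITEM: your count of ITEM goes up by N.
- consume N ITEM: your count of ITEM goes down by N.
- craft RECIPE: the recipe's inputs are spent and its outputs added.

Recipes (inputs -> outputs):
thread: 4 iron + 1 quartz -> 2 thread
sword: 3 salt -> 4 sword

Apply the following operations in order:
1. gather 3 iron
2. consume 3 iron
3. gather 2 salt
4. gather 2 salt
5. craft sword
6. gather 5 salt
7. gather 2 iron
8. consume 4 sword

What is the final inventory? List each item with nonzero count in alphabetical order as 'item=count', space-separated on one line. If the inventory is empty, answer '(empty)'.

Answer: iron=2 salt=6

Derivation:
After 1 (gather 3 iron): iron=3
After 2 (consume 3 iron): (empty)
After 3 (gather 2 salt): salt=2
After 4 (gather 2 salt): salt=4
After 5 (craft sword): salt=1 sword=4
After 6 (gather 5 salt): salt=6 sword=4
After 7 (gather 2 iron): iron=2 salt=6 sword=4
After 8 (consume 4 sword): iron=2 salt=6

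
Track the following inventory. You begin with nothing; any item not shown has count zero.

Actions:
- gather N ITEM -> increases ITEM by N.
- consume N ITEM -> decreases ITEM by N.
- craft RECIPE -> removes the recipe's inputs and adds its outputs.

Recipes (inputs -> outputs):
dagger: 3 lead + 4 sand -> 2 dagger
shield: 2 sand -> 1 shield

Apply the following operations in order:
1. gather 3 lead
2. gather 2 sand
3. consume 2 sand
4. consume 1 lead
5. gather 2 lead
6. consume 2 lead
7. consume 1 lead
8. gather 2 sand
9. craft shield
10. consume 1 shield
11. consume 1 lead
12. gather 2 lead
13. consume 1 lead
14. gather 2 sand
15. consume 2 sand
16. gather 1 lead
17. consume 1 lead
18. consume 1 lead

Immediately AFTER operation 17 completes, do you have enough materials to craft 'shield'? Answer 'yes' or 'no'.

Answer: no

Derivation:
After 1 (gather 3 lead): lead=3
After 2 (gather 2 sand): lead=3 sand=2
After 3 (consume 2 sand): lead=3
After 4 (consume 1 lead): lead=2
After 5 (gather 2 lead): lead=4
After 6 (consume 2 lead): lead=2
After 7 (consume 1 lead): lead=1
After 8 (gather 2 sand): lead=1 sand=2
After 9 (craft shield): lead=1 shield=1
After 10 (consume 1 shield): lead=1
After 11 (consume 1 lead): (empty)
After 12 (gather 2 lead): lead=2
After 13 (consume 1 lead): lead=1
After 14 (gather 2 sand): lead=1 sand=2
After 15 (consume 2 sand): lead=1
After 16 (gather 1 lead): lead=2
After 17 (consume 1 lead): lead=1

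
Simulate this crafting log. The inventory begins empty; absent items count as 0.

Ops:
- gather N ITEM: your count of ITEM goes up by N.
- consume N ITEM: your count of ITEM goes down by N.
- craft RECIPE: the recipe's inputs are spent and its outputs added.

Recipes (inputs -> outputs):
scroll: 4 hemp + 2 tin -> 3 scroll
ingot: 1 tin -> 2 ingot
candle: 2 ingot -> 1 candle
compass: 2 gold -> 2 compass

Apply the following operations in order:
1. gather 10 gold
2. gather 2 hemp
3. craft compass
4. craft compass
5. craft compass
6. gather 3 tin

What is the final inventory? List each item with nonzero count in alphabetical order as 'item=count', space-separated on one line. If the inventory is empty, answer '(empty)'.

Answer: compass=6 gold=4 hemp=2 tin=3

Derivation:
After 1 (gather 10 gold): gold=10
After 2 (gather 2 hemp): gold=10 hemp=2
After 3 (craft compass): compass=2 gold=8 hemp=2
After 4 (craft compass): compass=4 gold=6 hemp=2
After 5 (craft compass): compass=6 gold=4 hemp=2
After 6 (gather 3 tin): compass=6 gold=4 hemp=2 tin=3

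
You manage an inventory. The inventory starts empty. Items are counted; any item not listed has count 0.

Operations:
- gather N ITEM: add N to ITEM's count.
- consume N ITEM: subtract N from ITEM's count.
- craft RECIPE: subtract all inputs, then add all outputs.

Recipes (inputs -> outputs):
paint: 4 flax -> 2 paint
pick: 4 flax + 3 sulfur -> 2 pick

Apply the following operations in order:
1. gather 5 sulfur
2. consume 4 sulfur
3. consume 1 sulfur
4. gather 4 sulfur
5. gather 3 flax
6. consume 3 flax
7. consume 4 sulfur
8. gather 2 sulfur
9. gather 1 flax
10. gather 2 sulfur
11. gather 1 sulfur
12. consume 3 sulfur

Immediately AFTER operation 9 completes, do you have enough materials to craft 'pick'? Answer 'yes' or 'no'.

Answer: no

Derivation:
After 1 (gather 5 sulfur): sulfur=5
After 2 (consume 4 sulfur): sulfur=1
After 3 (consume 1 sulfur): (empty)
After 4 (gather 4 sulfur): sulfur=4
After 5 (gather 3 flax): flax=3 sulfur=4
After 6 (consume 3 flax): sulfur=4
After 7 (consume 4 sulfur): (empty)
After 8 (gather 2 sulfur): sulfur=2
After 9 (gather 1 flax): flax=1 sulfur=2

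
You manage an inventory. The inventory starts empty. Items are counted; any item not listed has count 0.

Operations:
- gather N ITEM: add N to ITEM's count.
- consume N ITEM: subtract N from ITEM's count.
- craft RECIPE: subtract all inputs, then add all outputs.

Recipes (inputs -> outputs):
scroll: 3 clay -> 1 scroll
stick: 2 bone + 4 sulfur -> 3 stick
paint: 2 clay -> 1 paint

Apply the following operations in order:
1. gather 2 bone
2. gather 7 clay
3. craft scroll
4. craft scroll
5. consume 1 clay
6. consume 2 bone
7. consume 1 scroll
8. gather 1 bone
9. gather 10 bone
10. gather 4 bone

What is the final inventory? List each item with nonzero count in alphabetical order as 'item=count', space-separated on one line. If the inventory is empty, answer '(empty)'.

After 1 (gather 2 bone): bone=2
After 2 (gather 7 clay): bone=2 clay=7
After 3 (craft scroll): bone=2 clay=4 scroll=1
After 4 (craft scroll): bone=2 clay=1 scroll=2
After 5 (consume 1 clay): bone=2 scroll=2
After 6 (consume 2 bone): scroll=2
After 7 (consume 1 scroll): scroll=1
After 8 (gather 1 bone): bone=1 scroll=1
After 9 (gather 10 bone): bone=11 scroll=1
After 10 (gather 4 bone): bone=15 scroll=1

Answer: bone=15 scroll=1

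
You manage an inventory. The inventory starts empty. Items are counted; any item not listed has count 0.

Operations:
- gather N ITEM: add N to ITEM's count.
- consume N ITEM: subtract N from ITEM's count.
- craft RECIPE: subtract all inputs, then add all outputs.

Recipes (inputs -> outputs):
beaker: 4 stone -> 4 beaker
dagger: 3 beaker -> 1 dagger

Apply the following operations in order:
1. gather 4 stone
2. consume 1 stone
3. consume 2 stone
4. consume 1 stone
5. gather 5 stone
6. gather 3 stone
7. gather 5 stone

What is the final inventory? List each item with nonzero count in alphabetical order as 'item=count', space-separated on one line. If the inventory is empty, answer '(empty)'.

After 1 (gather 4 stone): stone=4
After 2 (consume 1 stone): stone=3
After 3 (consume 2 stone): stone=1
After 4 (consume 1 stone): (empty)
After 5 (gather 5 stone): stone=5
After 6 (gather 3 stone): stone=8
After 7 (gather 5 stone): stone=13

Answer: stone=13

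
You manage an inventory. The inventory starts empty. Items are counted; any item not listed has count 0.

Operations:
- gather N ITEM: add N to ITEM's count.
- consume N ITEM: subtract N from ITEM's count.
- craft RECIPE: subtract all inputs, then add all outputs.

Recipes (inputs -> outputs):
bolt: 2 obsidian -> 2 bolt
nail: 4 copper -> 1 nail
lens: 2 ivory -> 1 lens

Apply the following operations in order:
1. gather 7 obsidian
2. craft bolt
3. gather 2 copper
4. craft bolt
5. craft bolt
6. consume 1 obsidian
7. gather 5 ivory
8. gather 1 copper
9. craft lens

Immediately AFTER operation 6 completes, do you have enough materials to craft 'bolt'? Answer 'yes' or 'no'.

After 1 (gather 7 obsidian): obsidian=7
After 2 (craft bolt): bolt=2 obsidian=5
After 3 (gather 2 copper): bolt=2 copper=2 obsidian=5
After 4 (craft bolt): bolt=4 copper=2 obsidian=3
After 5 (craft bolt): bolt=6 copper=2 obsidian=1
After 6 (consume 1 obsidian): bolt=6 copper=2

Answer: no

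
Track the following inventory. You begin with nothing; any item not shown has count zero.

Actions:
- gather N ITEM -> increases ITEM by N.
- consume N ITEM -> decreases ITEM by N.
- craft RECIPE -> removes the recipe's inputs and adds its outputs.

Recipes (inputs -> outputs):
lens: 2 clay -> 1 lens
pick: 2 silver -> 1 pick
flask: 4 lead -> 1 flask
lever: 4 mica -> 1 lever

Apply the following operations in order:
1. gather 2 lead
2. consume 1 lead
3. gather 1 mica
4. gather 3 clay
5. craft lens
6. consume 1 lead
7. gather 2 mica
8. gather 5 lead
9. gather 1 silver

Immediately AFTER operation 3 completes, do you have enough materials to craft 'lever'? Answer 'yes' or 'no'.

Answer: no

Derivation:
After 1 (gather 2 lead): lead=2
After 2 (consume 1 lead): lead=1
After 3 (gather 1 mica): lead=1 mica=1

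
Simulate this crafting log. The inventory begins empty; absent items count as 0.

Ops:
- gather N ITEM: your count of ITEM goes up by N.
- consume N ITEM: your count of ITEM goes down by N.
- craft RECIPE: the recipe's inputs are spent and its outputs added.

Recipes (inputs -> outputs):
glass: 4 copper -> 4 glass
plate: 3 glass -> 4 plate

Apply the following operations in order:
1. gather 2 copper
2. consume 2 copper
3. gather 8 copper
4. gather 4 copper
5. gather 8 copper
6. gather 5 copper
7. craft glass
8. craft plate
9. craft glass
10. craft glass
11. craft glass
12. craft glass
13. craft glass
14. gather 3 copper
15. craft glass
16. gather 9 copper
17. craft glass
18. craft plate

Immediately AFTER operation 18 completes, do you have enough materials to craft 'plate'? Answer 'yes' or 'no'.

Answer: yes

Derivation:
After 1 (gather 2 copper): copper=2
After 2 (consume 2 copper): (empty)
After 3 (gather 8 copper): copper=8
After 4 (gather 4 copper): copper=12
After 5 (gather 8 copper): copper=20
After 6 (gather 5 copper): copper=25
After 7 (craft glass): copper=21 glass=4
After 8 (craft plate): copper=21 glass=1 plate=4
After 9 (craft glass): copper=17 glass=5 plate=4
After 10 (craft glass): copper=13 glass=9 plate=4
After 11 (craft glass): copper=9 glass=13 plate=4
After 12 (craft glass): copper=5 glass=17 plate=4
After 13 (craft glass): copper=1 glass=21 plate=4
After 14 (gather 3 copper): copper=4 glass=21 plate=4
After 15 (craft glass): glass=25 plate=4
After 16 (gather 9 copper): copper=9 glass=25 plate=4
After 17 (craft glass): copper=5 glass=29 plate=4
After 18 (craft plate): copper=5 glass=26 plate=8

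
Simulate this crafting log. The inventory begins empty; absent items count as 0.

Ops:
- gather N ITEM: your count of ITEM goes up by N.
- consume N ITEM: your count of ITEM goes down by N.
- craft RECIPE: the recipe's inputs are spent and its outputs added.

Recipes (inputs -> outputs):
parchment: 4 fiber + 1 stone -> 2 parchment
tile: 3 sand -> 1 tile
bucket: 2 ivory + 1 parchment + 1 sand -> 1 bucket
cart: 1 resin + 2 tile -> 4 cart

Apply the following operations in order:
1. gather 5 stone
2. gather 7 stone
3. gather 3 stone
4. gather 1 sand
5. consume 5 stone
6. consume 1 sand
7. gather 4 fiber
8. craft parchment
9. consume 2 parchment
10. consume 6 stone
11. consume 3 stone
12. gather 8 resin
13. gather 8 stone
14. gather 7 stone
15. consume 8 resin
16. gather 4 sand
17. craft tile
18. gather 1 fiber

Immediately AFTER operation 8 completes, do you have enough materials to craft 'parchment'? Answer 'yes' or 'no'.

After 1 (gather 5 stone): stone=5
After 2 (gather 7 stone): stone=12
After 3 (gather 3 stone): stone=15
After 4 (gather 1 sand): sand=1 stone=15
After 5 (consume 5 stone): sand=1 stone=10
After 6 (consume 1 sand): stone=10
After 7 (gather 4 fiber): fiber=4 stone=10
After 8 (craft parchment): parchment=2 stone=9

Answer: no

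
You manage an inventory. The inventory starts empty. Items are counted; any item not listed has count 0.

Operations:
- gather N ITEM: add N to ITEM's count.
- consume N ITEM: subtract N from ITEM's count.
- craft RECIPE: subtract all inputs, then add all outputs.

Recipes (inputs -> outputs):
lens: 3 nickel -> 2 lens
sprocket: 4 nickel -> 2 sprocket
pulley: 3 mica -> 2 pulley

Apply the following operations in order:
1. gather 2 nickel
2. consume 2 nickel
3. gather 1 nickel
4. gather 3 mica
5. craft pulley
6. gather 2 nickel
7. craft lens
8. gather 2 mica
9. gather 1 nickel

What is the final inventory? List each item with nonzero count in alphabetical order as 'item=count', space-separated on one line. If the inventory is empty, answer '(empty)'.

After 1 (gather 2 nickel): nickel=2
After 2 (consume 2 nickel): (empty)
After 3 (gather 1 nickel): nickel=1
After 4 (gather 3 mica): mica=3 nickel=1
After 5 (craft pulley): nickel=1 pulley=2
After 6 (gather 2 nickel): nickel=3 pulley=2
After 7 (craft lens): lens=2 pulley=2
After 8 (gather 2 mica): lens=2 mica=2 pulley=2
After 9 (gather 1 nickel): lens=2 mica=2 nickel=1 pulley=2

Answer: lens=2 mica=2 nickel=1 pulley=2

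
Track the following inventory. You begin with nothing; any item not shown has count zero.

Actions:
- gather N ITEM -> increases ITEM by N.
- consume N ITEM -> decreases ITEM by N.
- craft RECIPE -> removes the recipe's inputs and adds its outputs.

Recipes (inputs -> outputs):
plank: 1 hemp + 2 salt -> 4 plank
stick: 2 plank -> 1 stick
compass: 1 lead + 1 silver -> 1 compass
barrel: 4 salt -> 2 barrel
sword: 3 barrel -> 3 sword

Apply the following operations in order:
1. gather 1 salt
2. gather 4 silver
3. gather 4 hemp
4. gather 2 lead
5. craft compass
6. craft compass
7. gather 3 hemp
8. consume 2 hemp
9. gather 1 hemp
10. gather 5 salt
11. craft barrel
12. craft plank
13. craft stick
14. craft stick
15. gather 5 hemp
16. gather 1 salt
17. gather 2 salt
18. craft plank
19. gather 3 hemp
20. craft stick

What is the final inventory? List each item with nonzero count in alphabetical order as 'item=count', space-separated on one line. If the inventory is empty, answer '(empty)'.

After 1 (gather 1 salt): salt=1
After 2 (gather 4 silver): salt=1 silver=4
After 3 (gather 4 hemp): hemp=4 salt=1 silver=4
After 4 (gather 2 lead): hemp=4 lead=2 salt=1 silver=4
After 5 (craft compass): compass=1 hemp=4 lead=1 salt=1 silver=3
After 6 (craft compass): compass=2 hemp=4 salt=1 silver=2
After 7 (gather 3 hemp): compass=2 hemp=7 salt=1 silver=2
After 8 (consume 2 hemp): compass=2 hemp=5 salt=1 silver=2
After 9 (gather 1 hemp): compass=2 hemp=6 salt=1 silver=2
After 10 (gather 5 salt): compass=2 hemp=6 salt=6 silver=2
After 11 (craft barrel): barrel=2 compass=2 hemp=6 salt=2 silver=2
After 12 (craft plank): barrel=2 compass=2 hemp=5 plank=4 silver=2
After 13 (craft stick): barrel=2 compass=2 hemp=5 plank=2 silver=2 stick=1
After 14 (craft stick): barrel=2 compass=2 hemp=5 silver=2 stick=2
After 15 (gather 5 hemp): barrel=2 compass=2 hemp=10 silver=2 stick=2
After 16 (gather 1 salt): barrel=2 compass=2 hemp=10 salt=1 silver=2 stick=2
After 17 (gather 2 salt): barrel=2 compass=2 hemp=10 salt=3 silver=2 stick=2
After 18 (craft plank): barrel=2 compass=2 hemp=9 plank=4 salt=1 silver=2 stick=2
After 19 (gather 3 hemp): barrel=2 compass=2 hemp=12 plank=4 salt=1 silver=2 stick=2
After 20 (craft stick): barrel=2 compass=2 hemp=12 plank=2 salt=1 silver=2 stick=3

Answer: barrel=2 compass=2 hemp=12 plank=2 salt=1 silver=2 stick=3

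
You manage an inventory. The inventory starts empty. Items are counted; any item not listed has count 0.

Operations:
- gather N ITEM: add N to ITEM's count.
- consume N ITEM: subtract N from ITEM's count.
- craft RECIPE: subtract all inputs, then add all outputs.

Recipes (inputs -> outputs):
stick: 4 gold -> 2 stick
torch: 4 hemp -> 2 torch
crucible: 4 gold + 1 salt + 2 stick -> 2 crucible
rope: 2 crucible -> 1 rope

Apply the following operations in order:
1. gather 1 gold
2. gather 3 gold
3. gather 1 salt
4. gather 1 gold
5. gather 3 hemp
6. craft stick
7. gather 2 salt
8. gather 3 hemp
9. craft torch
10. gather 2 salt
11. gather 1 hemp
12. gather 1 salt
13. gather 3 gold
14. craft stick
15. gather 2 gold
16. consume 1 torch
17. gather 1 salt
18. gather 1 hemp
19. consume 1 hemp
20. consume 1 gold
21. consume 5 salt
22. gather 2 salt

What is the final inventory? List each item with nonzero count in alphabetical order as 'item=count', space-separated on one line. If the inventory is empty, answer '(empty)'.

After 1 (gather 1 gold): gold=1
After 2 (gather 3 gold): gold=4
After 3 (gather 1 salt): gold=4 salt=1
After 4 (gather 1 gold): gold=5 salt=1
After 5 (gather 3 hemp): gold=5 hemp=3 salt=1
After 6 (craft stick): gold=1 hemp=3 salt=1 stick=2
After 7 (gather 2 salt): gold=1 hemp=3 salt=3 stick=2
After 8 (gather 3 hemp): gold=1 hemp=6 salt=3 stick=2
After 9 (craft torch): gold=1 hemp=2 salt=3 stick=2 torch=2
After 10 (gather 2 salt): gold=1 hemp=2 salt=5 stick=2 torch=2
After 11 (gather 1 hemp): gold=1 hemp=3 salt=5 stick=2 torch=2
After 12 (gather 1 salt): gold=1 hemp=3 salt=6 stick=2 torch=2
After 13 (gather 3 gold): gold=4 hemp=3 salt=6 stick=2 torch=2
After 14 (craft stick): hemp=3 salt=6 stick=4 torch=2
After 15 (gather 2 gold): gold=2 hemp=3 salt=6 stick=4 torch=2
After 16 (consume 1 torch): gold=2 hemp=3 salt=6 stick=4 torch=1
After 17 (gather 1 salt): gold=2 hemp=3 salt=7 stick=4 torch=1
After 18 (gather 1 hemp): gold=2 hemp=4 salt=7 stick=4 torch=1
After 19 (consume 1 hemp): gold=2 hemp=3 salt=7 stick=4 torch=1
After 20 (consume 1 gold): gold=1 hemp=3 salt=7 stick=4 torch=1
After 21 (consume 5 salt): gold=1 hemp=3 salt=2 stick=4 torch=1
After 22 (gather 2 salt): gold=1 hemp=3 salt=4 stick=4 torch=1

Answer: gold=1 hemp=3 salt=4 stick=4 torch=1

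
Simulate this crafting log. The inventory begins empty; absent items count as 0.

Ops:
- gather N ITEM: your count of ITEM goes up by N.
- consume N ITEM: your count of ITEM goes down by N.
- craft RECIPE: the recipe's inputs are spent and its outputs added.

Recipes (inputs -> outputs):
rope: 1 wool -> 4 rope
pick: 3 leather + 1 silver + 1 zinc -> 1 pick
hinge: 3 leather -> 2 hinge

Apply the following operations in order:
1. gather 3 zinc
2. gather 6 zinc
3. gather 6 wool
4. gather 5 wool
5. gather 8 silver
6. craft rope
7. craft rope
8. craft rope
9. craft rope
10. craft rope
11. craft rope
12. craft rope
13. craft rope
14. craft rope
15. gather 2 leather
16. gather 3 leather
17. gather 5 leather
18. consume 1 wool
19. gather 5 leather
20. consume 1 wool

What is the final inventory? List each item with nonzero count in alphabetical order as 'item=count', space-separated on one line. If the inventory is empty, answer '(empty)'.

After 1 (gather 3 zinc): zinc=3
After 2 (gather 6 zinc): zinc=9
After 3 (gather 6 wool): wool=6 zinc=9
After 4 (gather 5 wool): wool=11 zinc=9
After 5 (gather 8 silver): silver=8 wool=11 zinc=9
After 6 (craft rope): rope=4 silver=8 wool=10 zinc=9
After 7 (craft rope): rope=8 silver=8 wool=9 zinc=9
After 8 (craft rope): rope=12 silver=8 wool=8 zinc=9
After 9 (craft rope): rope=16 silver=8 wool=7 zinc=9
After 10 (craft rope): rope=20 silver=8 wool=6 zinc=9
After 11 (craft rope): rope=24 silver=8 wool=5 zinc=9
After 12 (craft rope): rope=28 silver=8 wool=4 zinc=9
After 13 (craft rope): rope=32 silver=8 wool=3 zinc=9
After 14 (craft rope): rope=36 silver=8 wool=2 zinc=9
After 15 (gather 2 leather): leather=2 rope=36 silver=8 wool=2 zinc=9
After 16 (gather 3 leather): leather=5 rope=36 silver=8 wool=2 zinc=9
After 17 (gather 5 leather): leather=10 rope=36 silver=8 wool=2 zinc=9
After 18 (consume 1 wool): leather=10 rope=36 silver=8 wool=1 zinc=9
After 19 (gather 5 leather): leather=15 rope=36 silver=8 wool=1 zinc=9
After 20 (consume 1 wool): leather=15 rope=36 silver=8 zinc=9

Answer: leather=15 rope=36 silver=8 zinc=9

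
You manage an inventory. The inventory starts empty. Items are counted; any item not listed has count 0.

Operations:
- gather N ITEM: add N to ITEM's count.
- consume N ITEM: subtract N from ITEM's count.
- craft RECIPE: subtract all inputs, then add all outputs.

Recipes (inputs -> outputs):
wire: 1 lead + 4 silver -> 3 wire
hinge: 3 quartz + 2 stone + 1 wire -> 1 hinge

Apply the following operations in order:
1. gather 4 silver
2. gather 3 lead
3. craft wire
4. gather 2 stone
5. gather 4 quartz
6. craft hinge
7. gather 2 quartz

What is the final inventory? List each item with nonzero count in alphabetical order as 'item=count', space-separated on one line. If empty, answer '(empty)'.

After 1 (gather 4 silver): silver=4
After 2 (gather 3 lead): lead=3 silver=4
After 3 (craft wire): lead=2 wire=3
After 4 (gather 2 stone): lead=2 stone=2 wire=3
After 5 (gather 4 quartz): lead=2 quartz=4 stone=2 wire=3
After 6 (craft hinge): hinge=1 lead=2 quartz=1 wire=2
After 7 (gather 2 quartz): hinge=1 lead=2 quartz=3 wire=2

Answer: hinge=1 lead=2 quartz=3 wire=2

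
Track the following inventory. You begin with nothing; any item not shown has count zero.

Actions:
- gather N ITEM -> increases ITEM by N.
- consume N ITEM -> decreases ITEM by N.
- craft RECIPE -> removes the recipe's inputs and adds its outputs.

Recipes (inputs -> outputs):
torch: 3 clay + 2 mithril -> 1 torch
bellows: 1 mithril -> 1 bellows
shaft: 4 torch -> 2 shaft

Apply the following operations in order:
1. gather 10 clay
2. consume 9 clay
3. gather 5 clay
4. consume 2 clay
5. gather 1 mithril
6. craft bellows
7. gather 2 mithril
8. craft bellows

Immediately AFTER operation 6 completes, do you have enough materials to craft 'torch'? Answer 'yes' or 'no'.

Answer: no

Derivation:
After 1 (gather 10 clay): clay=10
After 2 (consume 9 clay): clay=1
After 3 (gather 5 clay): clay=6
After 4 (consume 2 clay): clay=4
After 5 (gather 1 mithril): clay=4 mithril=1
After 6 (craft bellows): bellows=1 clay=4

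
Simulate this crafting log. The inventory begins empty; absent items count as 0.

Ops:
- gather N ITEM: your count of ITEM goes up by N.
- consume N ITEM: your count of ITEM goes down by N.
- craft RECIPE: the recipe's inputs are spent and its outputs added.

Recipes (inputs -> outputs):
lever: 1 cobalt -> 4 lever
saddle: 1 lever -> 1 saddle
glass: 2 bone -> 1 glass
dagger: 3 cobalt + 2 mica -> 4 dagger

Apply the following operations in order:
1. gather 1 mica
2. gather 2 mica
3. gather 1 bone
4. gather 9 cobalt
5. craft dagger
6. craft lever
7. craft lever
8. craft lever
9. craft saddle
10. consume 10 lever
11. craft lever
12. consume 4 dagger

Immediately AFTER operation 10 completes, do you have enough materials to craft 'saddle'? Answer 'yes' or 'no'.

After 1 (gather 1 mica): mica=1
After 2 (gather 2 mica): mica=3
After 3 (gather 1 bone): bone=1 mica=3
After 4 (gather 9 cobalt): bone=1 cobalt=9 mica=3
After 5 (craft dagger): bone=1 cobalt=6 dagger=4 mica=1
After 6 (craft lever): bone=1 cobalt=5 dagger=4 lever=4 mica=1
After 7 (craft lever): bone=1 cobalt=4 dagger=4 lever=8 mica=1
After 8 (craft lever): bone=1 cobalt=3 dagger=4 lever=12 mica=1
After 9 (craft saddle): bone=1 cobalt=3 dagger=4 lever=11 mica=1 saddle=1
After 10 (consume 10 lever): bone=1 cobalt=3 dagger=4 lever=1 mica=1 saddle=1

Answer: yes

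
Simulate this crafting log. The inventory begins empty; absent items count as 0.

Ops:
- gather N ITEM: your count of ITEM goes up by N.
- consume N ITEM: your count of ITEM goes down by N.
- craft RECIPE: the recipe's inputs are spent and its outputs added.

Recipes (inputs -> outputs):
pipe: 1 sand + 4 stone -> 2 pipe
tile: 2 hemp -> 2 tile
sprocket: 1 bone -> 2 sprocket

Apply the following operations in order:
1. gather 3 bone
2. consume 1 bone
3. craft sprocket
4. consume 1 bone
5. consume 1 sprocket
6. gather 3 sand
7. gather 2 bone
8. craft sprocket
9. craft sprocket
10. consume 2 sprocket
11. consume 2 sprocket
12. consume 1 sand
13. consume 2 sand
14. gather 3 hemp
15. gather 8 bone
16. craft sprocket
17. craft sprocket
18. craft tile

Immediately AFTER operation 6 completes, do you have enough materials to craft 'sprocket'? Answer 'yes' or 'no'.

Answer: no

Derivation:
After 1 (gather 3 bone): bone=3
After 2 (consume 1 bone): bone=2
After 3 (craft sprocket): bone=1 sprocket=2
After 4 (consume 1 bone): sprocket=2
After 5 (consume 1 sprocket): sprocket=1
After 6 (gather 3 sand): sand=3 sprocket=1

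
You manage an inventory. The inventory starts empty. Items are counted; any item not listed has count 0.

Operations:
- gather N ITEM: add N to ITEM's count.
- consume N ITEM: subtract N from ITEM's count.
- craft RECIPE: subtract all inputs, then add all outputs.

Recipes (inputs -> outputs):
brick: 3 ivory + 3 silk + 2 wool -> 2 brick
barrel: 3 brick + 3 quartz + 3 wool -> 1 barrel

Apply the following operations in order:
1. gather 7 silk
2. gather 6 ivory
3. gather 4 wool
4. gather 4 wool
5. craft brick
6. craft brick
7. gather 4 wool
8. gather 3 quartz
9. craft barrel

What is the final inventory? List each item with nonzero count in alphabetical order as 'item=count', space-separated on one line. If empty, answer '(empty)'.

After 1 (gather 7 silk): silk=7
After 2 (gather 6 ivory): ivory=6 silk=7
After 3 (gather 4 wool): ivory=6 silk=7 wool=4
After 4 (gather 4 wool): ivory=6 silk=7 wool=8
After 5 (craft brick): brick=2 ivory=3 silk=4 wool=6
After 6 (craft brick): brick=4 silk=1 wool=4
After 7 (gather 4 wool): brick=4 silk=1 wool=8
After 8 (gather 3 quartz): brick=4 quartz=3 silk=1 wool=8
After 9 (craft barrel): barrel=1 brick=1 silk=1 wool=5

Answer: barrel=1 brick=1 silk=1 wool=5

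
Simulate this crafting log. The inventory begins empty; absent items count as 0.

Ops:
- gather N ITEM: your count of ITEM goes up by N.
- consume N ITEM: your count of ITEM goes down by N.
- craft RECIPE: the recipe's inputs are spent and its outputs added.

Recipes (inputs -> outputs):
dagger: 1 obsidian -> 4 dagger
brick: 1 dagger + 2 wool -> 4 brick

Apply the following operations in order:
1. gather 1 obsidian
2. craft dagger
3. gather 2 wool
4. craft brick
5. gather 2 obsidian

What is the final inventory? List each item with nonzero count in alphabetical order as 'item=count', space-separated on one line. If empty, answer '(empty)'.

After 1 (gather 1 obsidian): obsidian=1
After 2 (craft dagger): dagger=4
After 3 (gather 2 wool): dagger=4 wool=2
After 4 (craft brick): brick=4 dagger=3
After 5 (gather 2 obsidian): brick=4 dagger=3 obsidian=2

Answer: brick=4 dagger=3 obsidian=2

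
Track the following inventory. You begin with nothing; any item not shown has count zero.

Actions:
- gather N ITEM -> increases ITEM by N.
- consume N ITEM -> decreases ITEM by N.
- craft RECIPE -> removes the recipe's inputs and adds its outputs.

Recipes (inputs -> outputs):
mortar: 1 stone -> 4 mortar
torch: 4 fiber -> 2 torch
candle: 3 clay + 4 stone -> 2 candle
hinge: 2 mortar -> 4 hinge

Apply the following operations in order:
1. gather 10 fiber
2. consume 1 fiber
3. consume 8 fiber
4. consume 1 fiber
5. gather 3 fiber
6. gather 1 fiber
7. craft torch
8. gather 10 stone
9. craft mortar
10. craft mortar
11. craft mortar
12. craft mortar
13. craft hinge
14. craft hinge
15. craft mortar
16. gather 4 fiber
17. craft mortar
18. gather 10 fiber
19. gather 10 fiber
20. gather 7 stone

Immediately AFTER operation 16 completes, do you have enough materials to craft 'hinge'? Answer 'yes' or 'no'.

After 1 (gather 10 fiber): fiber=10
After 2 (consume 1 fiber): fiber=9
After 3 (consume 8 fiber): fiber=1
After 4 (consume 1 fiber): (empty)
After 5 (gather 3 fiber): fiber=3
After 6 (gather 1 fiber): fiber=4
After 7 (craft torch): torch=2
After 8 (gather 10 stone): stone=10 torch=2
After 9 (craft mortar): mortar=4 stone=9 torch=2
After 10 (craft mortar): mortar=8 stone=8 torch=2
After 11 (craft mortar): mortar=12 stone=7 torch=2
After 12 (craft mortar): mortar=16 stone=6 torch=2
After 13 (craft hinge): hinge=4 mortar=14 stone=6 torch=2
After 14 (craft hinge): hinge=8 mortar=12 stone=6 torch=2
After 15 (craft mortar): hinge=8 mortar=16 stone=5 torch=2
After 16 (gather 4 fiber): fiber=4 hinge=8 mortar=16 stone=5 torch=2

Answer: yes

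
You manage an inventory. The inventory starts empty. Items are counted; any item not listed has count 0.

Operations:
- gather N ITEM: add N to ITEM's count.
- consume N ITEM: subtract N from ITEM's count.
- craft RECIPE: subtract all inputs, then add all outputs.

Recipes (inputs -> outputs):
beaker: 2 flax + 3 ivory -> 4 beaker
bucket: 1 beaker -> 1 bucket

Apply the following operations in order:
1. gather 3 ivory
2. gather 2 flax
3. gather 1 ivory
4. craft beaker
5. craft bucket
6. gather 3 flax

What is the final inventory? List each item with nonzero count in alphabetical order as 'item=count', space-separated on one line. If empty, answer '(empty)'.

After 1 (gather 3 ivory): ivory=3
After 2 (gather 2 flax): flax=2 ivory=3
After 3 (gather 1 ivory): flax=2 ivory=4
After 4 (craft beaker): beaker=4 ivory=1
After 5 (craft bucket): beaker=3 bucket=1 ivory=1
After 6 (gather 3 flax): beaker=3 bucket=1 flax=3 ivory=1

Answer: beaker=3 bucket=1 flax=3 ivory=1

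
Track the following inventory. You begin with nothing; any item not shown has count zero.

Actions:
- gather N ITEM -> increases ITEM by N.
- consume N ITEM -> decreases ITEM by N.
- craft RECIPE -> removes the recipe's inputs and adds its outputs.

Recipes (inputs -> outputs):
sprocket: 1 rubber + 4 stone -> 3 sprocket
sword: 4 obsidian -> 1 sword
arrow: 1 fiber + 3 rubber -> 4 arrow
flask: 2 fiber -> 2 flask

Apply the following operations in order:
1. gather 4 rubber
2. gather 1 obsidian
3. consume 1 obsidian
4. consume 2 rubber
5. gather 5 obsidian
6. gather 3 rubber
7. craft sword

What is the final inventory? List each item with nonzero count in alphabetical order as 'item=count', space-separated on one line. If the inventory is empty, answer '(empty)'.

After 1 (gather 4 rubber): rubber=4
After 2 (gather 1 obsidian): obsidian=1 rubber=4
After 3 (consume 1 obsidian): rubber=4
After 4 (consume 2 rubber): rubber=2
After 5 (gather 5 obsidian): obsidian=5 rubber=2
After 6 (gather 3 rubber): obsidian=5 rubber=5
After 7 (craft sword): obsidian=1 rubber=5 sword=1

Answer: obsidian=1 rubber=5 sword=1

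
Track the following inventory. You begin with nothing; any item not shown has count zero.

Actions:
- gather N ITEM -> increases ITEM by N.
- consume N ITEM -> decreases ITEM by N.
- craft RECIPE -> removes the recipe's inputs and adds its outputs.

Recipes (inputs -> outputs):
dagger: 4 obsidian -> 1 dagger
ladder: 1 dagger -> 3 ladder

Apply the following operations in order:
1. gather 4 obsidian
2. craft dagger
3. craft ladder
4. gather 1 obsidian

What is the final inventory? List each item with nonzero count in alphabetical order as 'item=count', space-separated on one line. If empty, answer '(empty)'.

After 1 (gather 4 obsidian): obsidian=4
After 2 (craft dagger): dagger=1
After 3 (craft ladder): ladder=3
After 4 (gather 1 obsidian): ladder=3 obsidian=1

Answer: ladder=3 obsidian=1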